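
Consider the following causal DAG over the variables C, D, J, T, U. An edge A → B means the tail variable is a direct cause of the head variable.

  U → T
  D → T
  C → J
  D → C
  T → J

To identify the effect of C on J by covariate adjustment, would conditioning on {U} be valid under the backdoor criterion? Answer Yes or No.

No

Backdoor paths from C to J (paths whose first edge points into C):
  P1: C <- D -> T -> J
Condition 1 (no descendant of C in the set): holds — descendants of C are {J}; none are in {U}.
Condition 2 (every backdoor path blocked by {U}):
  P1: open — no interior node is in the conditioning set.
{U} does not satisfy the backdoor criterion.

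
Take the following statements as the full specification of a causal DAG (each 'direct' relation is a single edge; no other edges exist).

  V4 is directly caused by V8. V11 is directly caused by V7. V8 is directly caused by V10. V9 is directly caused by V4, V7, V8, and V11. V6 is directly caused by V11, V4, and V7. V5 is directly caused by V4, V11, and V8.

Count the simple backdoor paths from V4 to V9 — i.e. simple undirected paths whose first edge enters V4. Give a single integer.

A backdoor path from V4 to V9 is any simple undirected path whose first edge points into V4 (i.e. leaves V4 via a parent).
Parents of V4: {V8}.
Enumerating:
  P1: V4 <- V8 -> V9
  P2: V4 <- V8 -> V5 <- V11 <- V7 -> V9
  P3: V4 <- V8 -> V5 <- V11 -> V9
  P4: V4 <- V8 -> V5 <- V11 -> V6 <- V7 -> V9
That exhausts the simple backdoor paths. Count: 4.

4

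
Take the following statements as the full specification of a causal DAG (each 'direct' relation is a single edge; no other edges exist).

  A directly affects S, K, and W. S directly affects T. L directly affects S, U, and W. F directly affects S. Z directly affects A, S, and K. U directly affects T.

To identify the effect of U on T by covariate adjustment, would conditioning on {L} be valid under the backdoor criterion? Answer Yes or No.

Backdoor paths from U to T (paths whose first edge points into U):
  P1: U <- L -> S -> T
  P2: U <- L -> W <- A <- Z -> S -> T
  P3: U <- L -> W <- A -> S -> T
  P4: U <- L -> W <- A -> K <- Z -> S -> T
Condition 1 (no descendant of U in the set): holds — descendants of U are {T}; none are in {L}.
Condition 2 (every backdoor path blocked by {L}):
  P1: blocked at fork node L ∈ conditioning set.
  P2: blocked at fork node L ∈ conditioning set.
  P3: blocked at fork node L ∈ conditioning set.
  P4: blocked at fork node L ∈ conditioning set.
{L} satisfies the backdoor criterion.

Yes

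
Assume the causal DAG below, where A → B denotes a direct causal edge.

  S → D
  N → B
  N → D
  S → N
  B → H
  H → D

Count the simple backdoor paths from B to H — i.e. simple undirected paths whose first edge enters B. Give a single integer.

2

A backdoor path from B to H is any simple undirected path whose first edge points into B (i.e. leaves B via a parent).
Parents of B: {N}.
Enumerating:
  P1: B <- N <- S -> D <- H
  P2: B <- N -> D <- H
That exhausts the simple backdoor paths. Count: 2.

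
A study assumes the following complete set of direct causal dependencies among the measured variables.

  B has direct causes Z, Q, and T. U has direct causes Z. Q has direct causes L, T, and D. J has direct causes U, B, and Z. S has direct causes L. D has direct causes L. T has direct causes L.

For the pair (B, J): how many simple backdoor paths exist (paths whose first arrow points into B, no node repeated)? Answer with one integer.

2

A backdoor path from B to J is any simple undirected path whose first edge points into B (i.e. leaves B via a parent).
Parents of B: {Q, T, Z}.
Enumerating:
  P1: B <- Z -> U -> J
  P2: B <- Z -> J
That exhausts the simple backdoor paths. Count: 2.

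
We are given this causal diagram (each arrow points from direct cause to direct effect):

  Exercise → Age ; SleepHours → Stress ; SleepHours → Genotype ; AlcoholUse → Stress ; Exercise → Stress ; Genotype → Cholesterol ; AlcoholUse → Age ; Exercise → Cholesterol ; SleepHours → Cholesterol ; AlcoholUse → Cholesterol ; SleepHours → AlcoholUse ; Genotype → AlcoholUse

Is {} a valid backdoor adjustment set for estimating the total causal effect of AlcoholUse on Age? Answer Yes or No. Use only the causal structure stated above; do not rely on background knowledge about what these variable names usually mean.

Yes

Backdoor paths from AlcoholUse to Age (paths whose first edge points into AlcoholUse):
  P1: AlcoholUse <- SleepHours -> Genotype -> Cholesterol <- Exercise -> Age
  P2: AlcoholUse <- SleepHours -> Cholesterol <- Exercise -> Age
  P3: AlcoholUse <- SleepHours -> Stress <- Exercise -> Age
  P4: AlcoholUse <- Genotype <- SleepHours -> Cholesterol <- Exercise -> Age
  P5: AlcoholUse <- Genotype <- SleepHours -> Stress <- Exercise -> Age
  P6: AlcoholUse <- Genotype -> Cholesterol <- Exercise -> Age
  P7: AlcoholUse <- Genotype -> Cholesterol <- SleepHours -> Stress <- Exercise -> Age
Condition 1 (no descendant of AlcoholUse in the set): holds — descendants of AlcoholUse are {Age, Cholesterol, Stress}; none are in {}.
Condition 2 (every backdoor path blocked by {}):
  P1: blocked at collider Cholesterol (neither it nor any descendant is in the conditioning set).
  P2: blocked at collider Cholesterol (neither it nor any descendant is in the conditioning set).
  P3: blocked at collider Stress (neither it nor any descendant is in the conditioning set).
  P4: blocked at collider Cholesterol (neither it nor any descendant is in the conditioning set).
  P5: blocked at collider Stress (neither it nor any descendant is in the conditioning set).
  P6: blocked at collider Cholesterol (neither it nor any descendant is in the conditioning set).
  P7: blocked at collider Cholesterol (neither it nor any descendant is in the conditioning set).
{} satisfies the backdoor criterion.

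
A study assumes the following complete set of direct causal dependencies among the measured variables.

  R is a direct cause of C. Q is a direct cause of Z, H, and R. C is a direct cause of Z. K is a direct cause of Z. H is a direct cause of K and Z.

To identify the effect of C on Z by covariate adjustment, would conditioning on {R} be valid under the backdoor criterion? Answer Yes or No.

Backdoor paths from C to Z (paths whose first edge points into C):
  P1: C <- R <- Q -> H -> K -> Z
  P2: C <- R <- Q -> H -> Z
  P3: C <- R <- Q -> Z
Condition 1 (no descendant of C in the set): holds — descendants of C are {Z}; none are in {R}.
Condition 2 (every backdoor path blocked by {R}):
  P1: blocked at chain node R ∈ conditioning set.
  P2: blocked at chain node R ∈ conditioning set.
  P3: blocked at chain node R ∈ conditioning set.
{R} satisfies the backdoor criterion.

Yes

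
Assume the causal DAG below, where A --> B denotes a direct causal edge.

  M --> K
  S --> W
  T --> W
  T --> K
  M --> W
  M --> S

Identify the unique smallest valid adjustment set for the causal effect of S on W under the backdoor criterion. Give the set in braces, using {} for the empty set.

{M}

Variables eligible for adjustment (non-descendants of S, excluding S and W): {K, M, T}.
Backdoor paths from S to W:
  P1: S <- M -> W
  P2: S <- M -> K <- T -> W
The empty set is not sufficient: P1 (S <- M -> W) has no collider blocking it and no conditioned non-collider, so it is open.
Try {M}:
  P1: blocked at fork node M ∈ conditioning set.
  P2: blocked at fork node M ∈ conditioning set.
{M} contains no descendant of S and blocks every backdoor path.
No other singleton works — e.g. {T} leaves P1 open — so {M} is the unique smallest valid adjustment set.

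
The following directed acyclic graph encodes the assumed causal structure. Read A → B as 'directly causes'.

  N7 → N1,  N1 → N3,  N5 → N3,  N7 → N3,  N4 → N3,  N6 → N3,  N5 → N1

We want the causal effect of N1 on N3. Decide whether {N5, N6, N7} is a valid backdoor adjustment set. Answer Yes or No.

Backdoor paths from N1 to N3 (paths whose first edge points into N1):
  P1: N1 <- N5 -> N3
  P2: N1 <- N7 -> N3
Condition 1 (no descendant of N1 in the set): holds — descendants of N1 are {N3}; none are in {N5, N6, N7}.
Condition 2 (every backdoor path blocked by {N5, N6, N7}):
  P1: blocked at fork node N5 ∈ conditioning set.
  P2: blocked at fork node N7 ∈ conditioning set.
{N5, N6, N7} satisfies the backdoor criterion.

Yes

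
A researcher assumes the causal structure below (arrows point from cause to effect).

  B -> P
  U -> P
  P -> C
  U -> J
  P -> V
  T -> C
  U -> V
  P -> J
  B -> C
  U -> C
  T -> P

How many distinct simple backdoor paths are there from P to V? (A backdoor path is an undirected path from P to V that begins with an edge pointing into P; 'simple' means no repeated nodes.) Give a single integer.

A backdoor path from P to V is any simple undirected path whose first edge points into P (i.e. leaves P via a parent).
Parents of P: {B, T, U}.
Enumerating:
  P1: P <- U -> V
  P2: P <- B -> C <- U -> V
  P3: P <- T -> C <- U -> V
That exhausts the simple backdoor paths. Count: 3.

3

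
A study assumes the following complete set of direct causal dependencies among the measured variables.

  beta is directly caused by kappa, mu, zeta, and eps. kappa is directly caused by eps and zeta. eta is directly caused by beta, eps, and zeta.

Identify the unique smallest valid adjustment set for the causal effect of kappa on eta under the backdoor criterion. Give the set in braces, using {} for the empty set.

Variables eligible for adjustment (non-descendants of kappa, excluding kappa and eta): {eps, mu, zeta}.
Backdoor paths from kappa to eta:
  P1: kappa <- eps -> beta <- zeta -> eta
  P2: kappa <- eps -> beta -> eta
  P3: kappa <- eps -> eta
  P4: kappa <- zeta -> beta <- eps -> eta
  P5: kappa <- zeta -> beta -> eta
  P6: kappa <- zeta -> eta
The empty set is not sufficient: P2 (kappa <- eps -> beta -> eta) has no collider blocking it and no conditioned non-collider, so it is open.
Try {eps, zeta}:
  P1: blocked at fork node eps ∈ conditioning set.
  P2: blocked at fork node eps ∈ conditioning set.
  P3: blocked at fork node eps ∈ conditioning set.
  P4: blocked at fork node zeta ∈ conditioning set.
  P5: blocked at fork node zeta ∈ conditioning set.
  P6: blocked at fork node zeta ∈ conditioning set.
{eps, zeta} contains no descendant of kappa and blocks every backdoor path.
Every element of {eps, zeta} is needed (dropping eps leaves P2 open; dropping zeta leaves P5 open), so no proper subset is valid.
Among all size-2 subsets of the eligible variables, only {eps, zeta} blocks every backdoor path, so it is the unique smallest valid adjustment set.

{eps, zeta}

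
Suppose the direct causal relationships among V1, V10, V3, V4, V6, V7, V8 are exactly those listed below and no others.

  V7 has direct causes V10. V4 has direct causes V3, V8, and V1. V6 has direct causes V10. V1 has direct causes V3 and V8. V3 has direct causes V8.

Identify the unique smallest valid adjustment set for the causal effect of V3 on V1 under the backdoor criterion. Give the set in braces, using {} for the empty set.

{V8}

Variables eligible for adjustment (non-descendants of V3, excluding V3 and V1): {V10, V6, V7, V8}.
Backdoor paths from V3 to V1:
  P1: V3 <- V8 -> V1
  P2: V3 <- V8 -> V4 <- V1
The empty set is not sufficient: P1 (V3 <- V8 -> V1) has no collider blocking it and no conditioned non-collider, so it is open.
Try {V8}:
  P1: blocked at fork node V8 ∈ conditioning set.
  P2: blocked at fork node V8 ∈ conditioning set.
{V8} contains no descendant of V3 and blocks every backdoor path.
No other singleton works — e.g. {V10} leaves P1 open — so {V8} is the unique smallest valid adjustment set.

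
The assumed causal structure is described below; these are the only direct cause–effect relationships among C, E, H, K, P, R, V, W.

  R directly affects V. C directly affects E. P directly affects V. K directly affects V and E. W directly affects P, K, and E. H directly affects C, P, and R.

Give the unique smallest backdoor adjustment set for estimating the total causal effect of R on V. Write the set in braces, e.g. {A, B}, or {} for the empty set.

{H}

Variables eligible for adjustment (non-descendants of R, excluding R and V): {C, E, H, K, P, W}.
Backdoor paths from R to V:
  P1: R <- H -> C -> E <- W -> P -> V
  P2: R <- H -> C -> E <- W -> K -> V
  P3: R <- H -> C -> E <- K <- W -> P -> V
  P4: R <- H -> C -> E <- K -> V
  P5: R <- H -> P <- W -> K -> V
  P6: R <- H -> P <- W -> E <- K -> V
  P7: R <- H -> P -> V
The empty set is not sufficient: P7 (R <- H -> P -> V) has no collider blocking it and no conditioned non-collider, so it is open.
Try {H}:
  P1: blocked at fork node H ∈ conditioning set.
  P2: blocked at fork node H ∈ conditioning set.
  P3: blocked at fork node H ∈ conditioning set.
  P4: blocked at fork node H ∈ conditioning set.
  P5: blocked at fork node H ∈ conditioning set.
  P6: blocked at fork node H ∈ conditioning set.
  P7: blocked at fork node H ∈ conditioning set.
{H} contains no descendant of R and blocks every backdoor path.
No other singleton works — e.g. {W} leaves P7 open — so {H} is the unique smallest valid adjustment set.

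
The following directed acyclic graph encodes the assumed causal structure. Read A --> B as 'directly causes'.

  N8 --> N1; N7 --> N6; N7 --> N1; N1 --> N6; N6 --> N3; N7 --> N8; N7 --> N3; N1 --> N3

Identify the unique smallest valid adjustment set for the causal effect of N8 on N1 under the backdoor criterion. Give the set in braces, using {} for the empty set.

{N7}

Variables eligible for adjustment (non-descendants of N8, excluding N8 and N1): {N7}.
Backdoor paths from N8 to N1:
  P1: N8 <- N7 -> N1
  P2: N8 <- N7 -> N6 <- N1
  P3: N8 <- N7 -> N6 -> N3 <- N1
  P4: N8 <- N7 -> N3 <- N1
  P5: N8 <- N7 -> N3 <- N6 <- N1
The empty set is not sufficient: P1 (N8 <- N7 -> N1) has no collider blocking it and no conditioned non-collider, so it is open.
Try {N7}:
  P1: blocked at fork node N7 ∈ conditioning set.
  P2: blocked at fork node N7 ∈ conditioning set.
  P3: blocked at fork node N7 ∈ conditioning set.
  P4: blocked at fork node N7 ∈ conditioning set.
  P5: blocked at fork node N7 ∈ conditioning set.
{N7} contains no descendant of N8 and blocks every backdoor path.
{N7} is the unique smallest valid adjustment set.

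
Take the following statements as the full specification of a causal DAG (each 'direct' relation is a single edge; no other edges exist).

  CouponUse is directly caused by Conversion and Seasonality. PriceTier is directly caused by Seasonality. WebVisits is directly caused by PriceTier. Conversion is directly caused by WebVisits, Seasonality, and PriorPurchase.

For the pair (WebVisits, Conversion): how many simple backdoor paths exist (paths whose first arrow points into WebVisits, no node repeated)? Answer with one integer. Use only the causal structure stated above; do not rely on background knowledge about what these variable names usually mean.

2

A backdoor path from WebVisits to Conversion is any simple undirected path whose first edge points into WebVisits (i.e. leaves WebVisits via a parent).
Parents of WebVisits: {PriceTier}.
Enumerating:
  P1: WebVisits <- PriceTier <- Seasonality -> Conversion
  P2: WebVisits <- PriceTier <- Seasonality -> CouponUse <- Conversion
That exhausts the simple backdoor paths. Count: 2.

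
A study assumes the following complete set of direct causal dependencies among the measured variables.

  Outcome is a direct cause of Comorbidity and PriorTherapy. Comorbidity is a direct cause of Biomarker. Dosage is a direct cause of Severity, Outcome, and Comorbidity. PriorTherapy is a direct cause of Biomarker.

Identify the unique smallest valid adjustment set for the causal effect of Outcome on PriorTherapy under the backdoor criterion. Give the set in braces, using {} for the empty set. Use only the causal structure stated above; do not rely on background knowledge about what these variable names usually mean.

Variables eligible for adjustment (non-descendants of Outcome, excluding Outcome and PriorTherapy): {Dosage, Severity}.
Backdoor paths from Outcome to PriorTherapy:
  P1: Outcome <- Dosage -> Comorbidity -> Biomarker <- PriorTherapy
Each backdoor path contains an unconditioned collider, so every path is already blocked with the empty conditioning set:
  P1: blocked at collider Biomarker (neither it nor any descendant is in the conditioning set).
The empty set is therefore the unique smallest valid set.

{}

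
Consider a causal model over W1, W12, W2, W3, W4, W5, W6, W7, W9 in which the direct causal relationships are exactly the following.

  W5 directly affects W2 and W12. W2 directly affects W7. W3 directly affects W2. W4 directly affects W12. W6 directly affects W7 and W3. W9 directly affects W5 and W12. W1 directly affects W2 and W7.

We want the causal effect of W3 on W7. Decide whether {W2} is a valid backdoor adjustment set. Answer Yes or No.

No

Backdoor paths from W3 to W7 (paths whose first edge points into W3):
  P1: W3 <- W6 -> W7
Condition 1 (no descendant of W3 in the set): FAILS — W2 is a descendant of W3.
Condition 2 (every backdoor path blocked by {W2}):
  P1: open — no interior node is in the conditioning set.
{W2} does not satisfy the backdoor criterion.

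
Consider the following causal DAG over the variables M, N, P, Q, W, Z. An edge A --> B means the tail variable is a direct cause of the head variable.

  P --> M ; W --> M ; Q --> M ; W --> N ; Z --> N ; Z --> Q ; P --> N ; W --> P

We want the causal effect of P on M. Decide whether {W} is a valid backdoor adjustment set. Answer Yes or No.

Yes

Backdoor paths from P to M (paths whose first edge points into P):
  P1: P <- W -> N <- Z -> Q -> M
  P2: P <- W -> M
Condition 1 (no descendant of P in the set): holds — descendants of P are {M, N}; none are in {W}.
Condition 2 (every backdoor path blocked by {W}):
  P1: blocked at fork node W ∈ conditioning set.
  P2: blocked at fork node W ∈ conditioning set.
{W} satisfies the backdoor criterion.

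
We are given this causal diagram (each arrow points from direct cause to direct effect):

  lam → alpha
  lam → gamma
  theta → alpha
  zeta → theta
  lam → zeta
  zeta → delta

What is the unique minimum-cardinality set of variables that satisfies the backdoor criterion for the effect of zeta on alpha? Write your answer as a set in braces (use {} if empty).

Variables eligible for adjustment (non-descendants of zeta, excluding zeta and alpha): {gamma, lam}.
Backdoor paths from zeta to alpha:
  P1: zeta <- lam -> alpha
The empty set is not sufficient: P1 (zeta <- lam -> alpha) has no collider blocking it and no conditioned non-collider, so it is open.
Try {lam}:
  P1: blocked at fork node lam ∈ conditioning set.
{lam} contains no descendant of zeta and blocks every backdoor path.
No other singleton works — e.g. {gamma} leaves P1 open — so {lam} is the unique smallest valid adjustment set.

{lam}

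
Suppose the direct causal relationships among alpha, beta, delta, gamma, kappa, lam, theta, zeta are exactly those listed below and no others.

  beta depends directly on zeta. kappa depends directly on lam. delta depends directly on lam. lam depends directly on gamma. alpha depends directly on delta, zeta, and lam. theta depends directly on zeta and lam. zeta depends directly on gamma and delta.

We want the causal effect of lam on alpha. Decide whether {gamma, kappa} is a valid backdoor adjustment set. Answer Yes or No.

No

Backdoor paths from lam to alpha (paths whose first edge points into lam):
  P1: lam <- gamma -> zeta <- delta -> alpha
  P2: lam <- gamma -> zeta -> alpha
Condition 1 (no descendant of lam in the set): FAILS — kappa is a descendant of lam.
Condition 2 (every backdoor path blocked by {gamma, kappa}):
  P1: blocked at fork node gamma ∈ conditioning set.
  P2: blocked at fork node gamma ∈ conditioning set.
{gamma, kappa} does not satisfy the backdoor criterion.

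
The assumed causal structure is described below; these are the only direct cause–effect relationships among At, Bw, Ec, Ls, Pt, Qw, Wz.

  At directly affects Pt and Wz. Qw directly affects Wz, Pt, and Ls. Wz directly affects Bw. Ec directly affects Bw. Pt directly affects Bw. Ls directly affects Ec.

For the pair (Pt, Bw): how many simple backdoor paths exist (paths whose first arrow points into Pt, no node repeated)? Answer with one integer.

A backdoor path from Pt to Bw is any simple undirected path whose first edge points into Pt (i.e. leaves Pt via a parent).
Parents of Pt: {At, Qw}.
Enumerating:
  P1: Pt <- Qw -> Ls -> Ec -> Bw
  P2: Pt <- Qw -> Wz -> Bw
  P3: Pt <- At -> Wz <- Qw -> Ls -> Ec -> Bw
  P4: Pt <- At -> Wz -> Bw
That exhausts the simple backdoor paths. Count: 4.

4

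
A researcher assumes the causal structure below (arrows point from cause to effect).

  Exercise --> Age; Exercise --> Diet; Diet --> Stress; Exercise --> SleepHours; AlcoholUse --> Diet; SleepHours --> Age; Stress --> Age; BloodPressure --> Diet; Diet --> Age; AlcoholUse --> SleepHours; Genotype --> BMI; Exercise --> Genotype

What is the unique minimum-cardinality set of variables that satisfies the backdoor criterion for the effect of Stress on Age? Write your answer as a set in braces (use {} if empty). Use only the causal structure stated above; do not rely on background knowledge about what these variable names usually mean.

Variables eligible for adjustment (non-descendants of Stress, excluding Stress and Age): {AlcoholUse, BMI, BloodPressure, Diet, Exercise, Genotype, SleepHours}.
Backdoor paths from Stress to Age:
  P1: Stress <- Diet <- Exercise -> SleepHours -> Age
  P2: Stress <- Diet <- Exercise -> Age
  P3: Stress <- Diet <- AlcoholUse -> SleepHours <- Exercise -> Age
  P4: Stress <- Diet <- AlcoholUse -> SleepHours -> Age
  P5: Stress <- Diet -> Age
The empty set is not sufficient: P1 (Stress <- Diet <- Exercise -> SleepHours -> Age) has no collider blocking it and no conditioned non-collider, so it is open.
Try {Diet}:
  P1: blocked at chain node Diet ∈ conditioning set.
  P2: blocked at chain node Diet ∈ conditioning set.
  P3: blocked at chain node Diet ∈ conditioning set.
  P4: blocked at chain node Diet ∈ conditioning set.
  P5: blocked at fork node Diet ∈ conditioning set.
{Diet} contains no descendant of Stress and blocks every backdoor path.
No other singleton works — e.g. {Exercise} leaves P4 open — so {Diet} is the unique smallest valid adjustment set.

{Diet}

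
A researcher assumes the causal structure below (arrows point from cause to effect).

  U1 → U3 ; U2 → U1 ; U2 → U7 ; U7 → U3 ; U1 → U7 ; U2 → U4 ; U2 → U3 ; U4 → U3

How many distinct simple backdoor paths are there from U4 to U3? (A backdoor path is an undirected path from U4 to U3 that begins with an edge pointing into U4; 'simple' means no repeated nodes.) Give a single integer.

A backdoor path from U4 to U3 is any simple undirected path whose first edge points into U4 (i.e. leaves U4 via a parent).
Parents of U4: {U2}.
Enumerating:
  P1: U4 <- U2 -> U1 -> U7 -> U3
  P2: U4 <- U2 -> U1 -> U3
  P3: U4 <- U2 -> U7 <- U1 -> U3
  P4: U4 <- U2 -> U7 -> U3
  P5: U4 <- U2 -> U3
That exhausts the simple backdoor paths. Count: 5.

5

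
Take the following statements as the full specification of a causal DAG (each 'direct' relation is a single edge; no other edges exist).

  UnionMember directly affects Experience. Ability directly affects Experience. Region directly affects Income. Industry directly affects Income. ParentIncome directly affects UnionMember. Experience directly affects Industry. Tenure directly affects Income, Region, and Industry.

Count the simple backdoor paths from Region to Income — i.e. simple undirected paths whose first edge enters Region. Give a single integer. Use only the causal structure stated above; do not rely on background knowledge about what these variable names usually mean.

2

A backdoor path from Region to Income is any simple undirected path whose first edge points into Region (i.e. leaves Region via a parent).
Parents of Region: {Tenure}.
Enumerating:
  P1: Region <- Tenure -> Industry -> Income
  P2: Region <- Tenure -> Income
That exhausts the simple backdoor paths. Count: 2.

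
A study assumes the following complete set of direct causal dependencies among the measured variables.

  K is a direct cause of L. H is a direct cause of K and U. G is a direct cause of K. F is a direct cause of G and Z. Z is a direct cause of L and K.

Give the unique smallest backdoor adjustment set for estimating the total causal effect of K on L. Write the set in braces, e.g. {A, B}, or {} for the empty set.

Variables eligible for adjustment (non-descendants of K, excluding K and L): {F, G, H, U, Z}.
Backdoor paths from K to L:
  P1: K <- Z -> L
  P2: K <- G <- F -> Z -> L
The empty set is not sufficient: P1 (K <- Z -> L) has no collider blocking it and no conditioned non-collider, so it is open.
Try {Z}:
  P1: blocked at fork node Z ∈ conditioning set.
  P2: blocked at chain node Z ∈ conditioning set.
{Z} contains no descendant of K and blocks every backdoor path.
No other singleton works — e.g. {H} leaves P1 open — so {Z} is the unique smallest valid adjustment set.

{Z}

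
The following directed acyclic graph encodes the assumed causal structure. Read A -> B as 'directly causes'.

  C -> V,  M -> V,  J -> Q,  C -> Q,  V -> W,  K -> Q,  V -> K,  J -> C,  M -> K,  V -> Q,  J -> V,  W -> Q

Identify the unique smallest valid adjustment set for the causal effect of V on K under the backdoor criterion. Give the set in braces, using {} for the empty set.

Variables eligible for adjustment (non-descendants of V, excluding V and K): {C, J, M}.
Backdoor paths from V to K:
  P1: V <- M -> K
  P2: V <- J -> C -> Q <- K
  P3: V <- J -> Q <- K
  P4: V <- C <- J -> Q <- K
  P5: V <- C -> Q <- K
The empty set is not sufficient: P1 (V <- M -> K) has no collider blocking it and no conditioned non-collider, so it is open.
Try {M}:
  P1: blocked at fork node M ∈ conditioning set.
  P2: blocked at collider Q (neither it nor any descendant is in the conditioning set).
  P3: blocked at collider Q (neither it nor any descendant is in the conditioning set).
  P4: blocked at collider Q (neither it nor any descendant is in the conditioning set).
  P5: blocked at collider Q (neither it nor any descendant is in the conditioning set).
{M} contains no descendant of V and blocks every backdoor path.
No other singleton works — e.g. {J} leaves P1 open — so {M} is the unique smallest valid adjustment set.

{M}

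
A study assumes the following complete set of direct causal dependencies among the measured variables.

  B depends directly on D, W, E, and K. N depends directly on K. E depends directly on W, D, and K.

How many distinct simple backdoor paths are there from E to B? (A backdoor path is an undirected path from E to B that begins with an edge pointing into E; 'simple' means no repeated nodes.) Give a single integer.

A backdoor path from E to B is any simple undirected path whose first edge points into E (i.e. leaves E via a parent).
Parents of E: {D, K, W}.
Enumerating:
  P1: E <- D -> B
  P2: E <- W -> B
  P3: E <- K -> B
That exhausts the simple backdoor paths. Count: 3.

3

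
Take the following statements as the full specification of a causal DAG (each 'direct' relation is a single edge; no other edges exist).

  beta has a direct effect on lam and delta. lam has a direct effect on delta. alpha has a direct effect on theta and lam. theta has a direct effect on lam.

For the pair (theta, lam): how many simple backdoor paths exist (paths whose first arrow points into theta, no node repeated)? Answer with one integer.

A backdoor path from theta to lam is any simple undirected path whose first edge points into theta (i.e. leaves theta via a parent).
Parents of theta: {alpha}.
Enumerating:
  P1: theta <- alpha -> lam
That exhausts the simple backdoor paths. Count: 1.

1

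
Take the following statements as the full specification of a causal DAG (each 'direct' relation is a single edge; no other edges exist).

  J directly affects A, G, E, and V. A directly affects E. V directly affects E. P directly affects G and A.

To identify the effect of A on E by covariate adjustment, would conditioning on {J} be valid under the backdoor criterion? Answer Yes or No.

Backdoor paths from A to E (paths whose first edge points into A):
  P1: A <- J -> V -> E
  P2: A <- J -> E
  P3: A <- P -> G <- J -> V -> E
  P4: A <- P -> G <- J -> E
Condition 1 (no descendant of A in the set): holds — descendants of A are {E}; none are in {J}.
Condition 2 (every backdoor path blocked by {J}):
  P1: blocked at fork node J ∈ conditioning set.
  P2: blocked at fork node J ∈ conditioning set.
  P3: blocked at collider G (neither it nor any descendant is in the conditioning set).
  P4: blocked at collider G (neither it nor any descendant is in the conditioning set).
{J} satisfies the backdoor criterion.

Yes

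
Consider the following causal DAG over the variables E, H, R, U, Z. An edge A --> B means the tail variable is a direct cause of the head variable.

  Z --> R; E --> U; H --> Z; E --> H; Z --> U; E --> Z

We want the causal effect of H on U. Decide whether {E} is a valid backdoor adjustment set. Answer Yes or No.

Yes

Backdoor paths from H to U (paths whose first edge points into H):
  P1: H <- E -> Z -> U
  P2: H <- E -> U
Condition 1 (no descendant of H in the set): holds — descendants of H are {R, U, Z}; none are in {E}.
Condition 2 (every backdoor path blocked by {E}):
  P1: blocked at fork node E ∈ conditioning set.
  P2: blocked at fork node E ∈ conditioning set.
{E} satisfies the backdoor criterion.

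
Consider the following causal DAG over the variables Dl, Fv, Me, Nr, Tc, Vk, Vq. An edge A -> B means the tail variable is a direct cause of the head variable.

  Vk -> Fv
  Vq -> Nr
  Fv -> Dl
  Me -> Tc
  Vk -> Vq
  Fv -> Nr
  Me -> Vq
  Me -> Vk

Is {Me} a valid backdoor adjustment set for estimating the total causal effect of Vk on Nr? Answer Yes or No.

Backdoor paths from Vk to Nr (paths whose first edge points into Vk):
  P1: Vk <- Me -> Vq -> Nr
Condition 1 (no descendant of Vk in the set): holds — descendants of Vk are {Dl, Fv, Nr, Vq}; none are in {Me}.
Condition 2 (every backdoor path blocked by {Me}):
  P1: blocked at fork node Me ∈ conditioning set.
{Me} satisfies the backdoor criterion.

Yes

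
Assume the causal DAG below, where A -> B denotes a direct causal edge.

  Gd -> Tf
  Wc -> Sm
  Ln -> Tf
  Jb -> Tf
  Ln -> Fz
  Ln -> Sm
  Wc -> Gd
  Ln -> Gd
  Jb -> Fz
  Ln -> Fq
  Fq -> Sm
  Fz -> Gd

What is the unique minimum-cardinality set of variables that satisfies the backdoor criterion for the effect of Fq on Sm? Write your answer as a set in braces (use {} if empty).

{Ln}

Variables eligible for adjustment (non-descendants of Fq, excluding Fq and Sm): {Fz, Gd, Jb, Ln, Tf, Wc}.
Backdoor paths from Fq to Sm:
  P1: Fq <- Ln -> Sm
  P2: Fq <- Ln -> Fz <- Jb -> Tf <- Gd <- Wc -> Sm
  P3: Fq <- Ln -> Fz -> Gd <- Wc -> Sm
  P4: Fq <- Ln -> Gd <- Wc -> Sm
  P5: Fq <- Ln -> Tf <- Jb -> Fz -> Gd <- Wc -> Sm
  P6: Fq <- Ln -> Tf <- Gd <- Wc -> Sm
The empty set is not sufficient: P1 (Fq <- Ln -> Sm) has no collider blocking it and no conditioned non-collider, so it is open.
Try {Ln}:
  P1: blocked at fork node Ln ∈ conditioning set.
  P2: blocked at fork node Ln ∈ conditioning set.
  P3: blocked at fork node Ln ∈ conditioning set.
  P4: blocked at fork node Ln ∈ conditioning set.
  P5: blocked at fork node Ln ∈ conditioning set.
  P6: blocked at fork node Ln ∈ conditioning set.
{Ln} contains no descendant of Fq and blocks every backdoor path.
No other singleton works — e.g. {Jb} leaves P1 open — so {Ln} is the unique smallest valid adjustment set.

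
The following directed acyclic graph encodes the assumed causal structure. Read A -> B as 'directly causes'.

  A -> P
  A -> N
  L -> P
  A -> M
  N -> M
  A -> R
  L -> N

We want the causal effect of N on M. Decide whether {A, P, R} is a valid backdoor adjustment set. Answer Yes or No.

Backdoor paths from N to M (paths whose first edge points into N):
  P1: N <- A -> M
  P2: N <- L -> P <- A -> M
Condition 1 (no descendant of N in the set): holds — descendants of N are {M}; none are in {A, P, R}.
Condition 2 (every backdoor path blocked by {A, P, R}):
  P1: blocked at fork node A ∈ conditioning set.
  P2: blocked at fork node A ∈ conditioning set.
{A, P, R} satisfies the backdoor criterion.

Yes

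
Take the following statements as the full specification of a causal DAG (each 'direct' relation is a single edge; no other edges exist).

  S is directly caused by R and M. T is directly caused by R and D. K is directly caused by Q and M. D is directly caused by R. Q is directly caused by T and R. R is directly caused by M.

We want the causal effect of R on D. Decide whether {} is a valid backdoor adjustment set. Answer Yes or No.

Yes

Backdoor paths from R to D (paths whose first edge points into R):
  P1: R <- M -> K <- Q <- T <- D
Condition 1 (no descendant of R in the set): holds — descendants of R are {D, K, Q, S, T}; none are in {}.
Condition 2 (every backdoor path blocked by {}):
  P1: blocked at collider K (neither it nor any descendant is in the conditioning set).
{} satisfies the backdoor criterion.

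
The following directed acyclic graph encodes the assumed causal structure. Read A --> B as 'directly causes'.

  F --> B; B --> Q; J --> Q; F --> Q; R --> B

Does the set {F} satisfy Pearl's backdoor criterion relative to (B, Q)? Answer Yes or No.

Yes

Backdoor paths from B to Q (paths whose first edge points into B):
  P1: B <- F -> Q
Condition 1 (no descendant of B in the set): holds — descendants of B are {Q}; none are in {F}.
Condition 2 (every backdoor path blocked by {F}):
  P1: blocked at fork node F ∈ conditioning set.
{F} satisfies the backdoor criterion.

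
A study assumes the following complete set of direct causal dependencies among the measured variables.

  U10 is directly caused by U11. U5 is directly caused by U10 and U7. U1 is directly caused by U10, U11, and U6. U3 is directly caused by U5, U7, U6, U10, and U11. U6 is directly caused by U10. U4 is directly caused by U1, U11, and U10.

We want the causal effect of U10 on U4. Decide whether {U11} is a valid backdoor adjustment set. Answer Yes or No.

Backdoor paths from U10 to U4 (paths whose first edge points into U10):
  P1: U10 <- U11 -> U3 <- U6 -> U1 -> U4
  P2: U10 <- U11 -> U1 -> U4
  P3: U10 <- U11 -> U4
Condition 1 (no descendant of U10 in the set): holds — descendants of U10 are {U1, U3, U4, U5, U6}; none are in {U11}.
Condition 2 (every backdoor path blocked by {U11}):
  P1: blocked at fork node U11 ∈ conditioning set.
  P2: blocked at fork node U11 ∈ conditioning set.
  P3: blocked at fork node U11 ∈ conditioning set.
{U11} satisfies the backdoor criterion.

Yes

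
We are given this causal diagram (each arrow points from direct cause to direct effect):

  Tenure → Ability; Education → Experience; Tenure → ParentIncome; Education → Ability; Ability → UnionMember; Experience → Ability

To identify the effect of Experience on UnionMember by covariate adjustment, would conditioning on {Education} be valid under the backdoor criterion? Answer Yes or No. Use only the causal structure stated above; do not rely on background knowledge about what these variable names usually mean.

Backdoor paths from Experience to UnionMember (paths whose first edge points into Experience):
  P1: Experience <- Education -> Ability -> UnionMember
Condition 1 (no descendant of Experience in the set): holds — descendants of Experience are {Ability, UnionMember}; none are in {Education}.
Condition 2 (every backdoor path blocked by {Education}):
  P1: blocked at fork node Education ∈ conditioning set.
{Education} satisfies the backdoor criterion.

Yes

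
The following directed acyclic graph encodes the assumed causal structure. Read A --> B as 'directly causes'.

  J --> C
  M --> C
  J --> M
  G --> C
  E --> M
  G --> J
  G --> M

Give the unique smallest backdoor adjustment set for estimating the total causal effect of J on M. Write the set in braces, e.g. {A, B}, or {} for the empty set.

Variables eligible for adjustment (non-descendants of J, excluding J and M): {E, G}.
Backdoor paths from J to M:
  P1: J <- G -> M
  P2: J <- G -> C <- M
The empty set is not sufficient: P1 (J <- G -> M) has no collider blocking it and no conditioned non-collider, so it is open.
Try {G}:
  P1: blocked at fork node G ∈ conditioning set.
  P2: blocked at fork node G ∈ conditioning set.
{G} contains no descendant of J and blocks every backdoor path.
No other singleton works — e.g. {E} leaves P1 open — so {G} is the unique smallest valid adjustment set.

{G}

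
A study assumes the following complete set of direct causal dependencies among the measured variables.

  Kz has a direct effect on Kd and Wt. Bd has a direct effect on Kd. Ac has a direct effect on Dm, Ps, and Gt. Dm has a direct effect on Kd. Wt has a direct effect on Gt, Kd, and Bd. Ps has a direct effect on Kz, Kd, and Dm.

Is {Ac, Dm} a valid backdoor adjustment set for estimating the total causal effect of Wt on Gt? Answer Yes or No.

Yes

Backdoor paths from Wt to Gt (paths whose first edge points into Wt):
  P1: Wt <- Kz <- Ps <- Ac -> Gt
  P2: Wt <- Kz <- Ps -> Dm <- Ac -> Gt
  P3: Wt <- Kz <- Ps -> Kd <- Dm <- Ac -> Gt
  P4: Wt <- Kz -> Kd <- Ps <- Ac -> Gt
  P5: Wt <- Kz -> Kd <- Ps -> Dm <- Ac -> Gt
  P6: Wt <- Kz -> Kd <- Dm <- Ac -> Gt
  P7: Wt <- Kz -> Kd <- Dm <- Ps <- Ac -> Gt
Condition 1 (no descendant of Wt in the set): holds — descendants of Wt are {Bd, Gt, Kd}; none are in {Ac, Dm}.
Condition 2 (every backdoor path blocked by {Ac, Dm}):
  P1: blocked at fork node Ac ∈ conditioning set.
  P2: blocked at fork node Ac ∈ conditioning set.
  P3: blocked at collider Kd (neither it nor any descendant is in the conditioning set).
  P4: blocked at collider Kd (neither it nor any descendant is in the conditioning set).
  P5: blocked at collider Kd (neither it nor any descendant is in the conditioning set).
  P6: blocked at collider Kd (neither it nor any descendant is in the conditioning set).
  P7: blocked at collider Kd (neither it nor any descendant is in the conditioning set).
{Ac, Dm} satisfies the backdoor criterion.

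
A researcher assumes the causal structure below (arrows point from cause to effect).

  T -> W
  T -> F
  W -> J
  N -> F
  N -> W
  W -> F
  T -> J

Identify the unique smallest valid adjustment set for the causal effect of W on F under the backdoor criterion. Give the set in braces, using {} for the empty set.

{N, T}

Variables eligible for adjustment (non-descendants of W, excluding W and F): {N, T}.
Backdoor paths from W to F:
  P1: W <- N -> F
  P2: W <- T -> F
The empty set is not sufficient: P1 (W <- N -> F) has no collider blocking it and no conditioned non-collider, so it is open.
Try {N, T}:
  P1: blocked at fork node N ∈ conditioning set.
  P2: blocked at fork node T ∈ conditioning set.
{N, T} contains no descendant of W and blocks every backdoor path.
Every element of {N, T} is needed (dropping N leaves P1 open; dropping T leaves P2 open), so no proper subset is valid.
Among all size-2 subsets of the eligible variables, only {N, T} blocks every backdoor path, so it is the unique smallest valid adjustment set.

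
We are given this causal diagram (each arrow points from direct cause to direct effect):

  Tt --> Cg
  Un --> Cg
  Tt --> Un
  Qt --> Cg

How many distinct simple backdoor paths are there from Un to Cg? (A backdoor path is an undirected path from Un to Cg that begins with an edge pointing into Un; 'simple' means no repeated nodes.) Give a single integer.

A backdoor path from Un to Cg is any simple undirected path whose first edge points into Un (i.e. leaves Un via a parent).
Parents of Un: {Tt}.
Enumerating:
  P1: Un <- Tt -> Cg
That exhausts the simple backdoor paths. Count: 1.

1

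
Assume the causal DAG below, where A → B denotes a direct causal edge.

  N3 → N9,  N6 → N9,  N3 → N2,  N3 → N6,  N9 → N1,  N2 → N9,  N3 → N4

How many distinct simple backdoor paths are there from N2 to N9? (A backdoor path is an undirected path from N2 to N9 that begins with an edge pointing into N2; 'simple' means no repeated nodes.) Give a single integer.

2

A backdoor path from N2 to N9 is any simple undirected path whose first edge points into N2 (i.e. leaves N2 via a parent).
Parents of N2: {N3}.
Enumerating:
  P1: N2 <- N3 -> N6 -> N9
  P2: N2 <- N3 -> N9
That exhausts the simple backdoor paths. Count: 2.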